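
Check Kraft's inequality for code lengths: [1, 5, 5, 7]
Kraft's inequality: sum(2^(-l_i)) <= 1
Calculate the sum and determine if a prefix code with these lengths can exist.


Sum = 2^(-1) + 2^(-5) + 2^(-5) + 2^(-7)
    = 0.5 + 0.03125 + 0.03125 + 0.0078125
    = 73/128 = 0.5703125
Since 0.5703125 <= 1, Kraft's inequality IS satisfied.
A prefix code with these lengths CAN exist.

Kraft sum = 0.5703125. Satisfied.


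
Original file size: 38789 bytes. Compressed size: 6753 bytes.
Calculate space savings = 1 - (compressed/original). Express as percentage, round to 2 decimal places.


ratio = compressed/original = 6753/38789 = 0.174096
savings = 1 - ratio = 1 - 0.174096 = 0.825904
as a percentage: 0.825904 * 100 = 82.59%

Space savings = 1 - 6753/38789 = 82.59%


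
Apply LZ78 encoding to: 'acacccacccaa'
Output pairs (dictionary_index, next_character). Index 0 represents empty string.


LZ78 encoding steps:
Dictionary: {0: ''}
Step 1: w='' (idx 0), next='a' -> output (0, 'a'), add 'a' as idx 1
Step 2: w='' (idx 0), next='c' -> output (0, 'c'), add 'c' as idx 2
Step 3: w='a' (idx 1), next='c' -> output (1, 'c'), add 'ac' as idx 3
Step 4: w='c' (idx 2), next='c' -> output (2, 'c'), add 'cc' as idx 4
Step 5: w='ac' (idx 3), next='c' -> output (3, 'c'), add 'acc' as idx 5
Step 6: w='c' (idx 2), next='a' -> output (2, 'a'), add 'ca' as idx 6
Step 7: w='a' (idx 1), end of input -> output (1, '')


Encoded: [(0, 'a'), (0, 'c'), (1, 'c'), (2, 'c'), (3, 'c'), (2, 'a'), (1, '')]


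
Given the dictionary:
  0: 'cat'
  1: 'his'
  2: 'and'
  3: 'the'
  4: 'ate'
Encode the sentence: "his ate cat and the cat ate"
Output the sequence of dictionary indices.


Look up each word in the dictionary:
  'his' -> 1
  'ate' -> 4
  'cat' -> 0
  'and' -> 2
  'the' -> 3
  'cat' -> 0
  'ate' -> 4

Encoded: [1, 4, 0, 2, 3, 0, 4]


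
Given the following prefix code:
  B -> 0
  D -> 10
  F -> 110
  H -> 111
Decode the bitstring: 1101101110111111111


Decoding step by step:
Bits 110 -> F
Bits 110 -> F
Bits 111 -> H
Bits 0 -> B
Bits 111 -> H
Bits 111 -> H
Bits 111 -> H


Decoded message: FFHBHHH


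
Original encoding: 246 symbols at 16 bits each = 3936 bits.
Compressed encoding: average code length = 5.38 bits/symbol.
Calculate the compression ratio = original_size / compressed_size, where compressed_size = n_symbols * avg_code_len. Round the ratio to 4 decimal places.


original_size = n_symbols * orig_bits = 246 * 16 = 3936 bits
compressed_size = n_symbols * avg_code_len = 246 * 5.38 = 1323.48 bits
ratio = original_size / compressed_size = 3936 / 1323.48 = 2.974

Compression ratio = 2.974


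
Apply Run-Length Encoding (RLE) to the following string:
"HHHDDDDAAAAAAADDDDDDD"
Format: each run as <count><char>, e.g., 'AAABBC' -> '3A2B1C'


Scanning runs left to right:
  i=0: run of 'H' x 3 -> '3H'
  i=3: run of 'D' x 4 -> '4D'
  i=7: run of 'A' x 7 -> '7A'
  i=14: run of 'D' x 7 -> '7D'

RLE = 3H4D7A7D


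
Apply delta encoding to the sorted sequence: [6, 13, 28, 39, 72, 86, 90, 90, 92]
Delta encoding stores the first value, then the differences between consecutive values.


First value: 6
Deltas:
  13 - 6 = 7
  28 - 13 = 15
  39 - 28 = 11
  72 - 39 = 33
  86 - 72 = 14
  90 - 86 = 4
  90 - 90 = 0
  92 - 90 = 2


Delta encoded: [6, 7, 15, 11, 33, 14, 4, 0, 2]


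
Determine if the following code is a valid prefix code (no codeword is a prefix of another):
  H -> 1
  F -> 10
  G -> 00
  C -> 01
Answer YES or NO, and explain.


Checking each pair (does one codeword prefix another?):
  H='1' vs F='10': prefix -- VIOLATION

NO -- this is NOT a valid prefix code. H (1) is a prefix of F (10).


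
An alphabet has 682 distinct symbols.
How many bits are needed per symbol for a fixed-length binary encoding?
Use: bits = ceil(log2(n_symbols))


log2(682) = 9.4136
Bracket: 2^9 = 512 < 682 <= 2^10 = 1024
So ceil(log2(682)) = 10

bits = ceil(log2(682)) = ceil(9.4136) = 10 bits


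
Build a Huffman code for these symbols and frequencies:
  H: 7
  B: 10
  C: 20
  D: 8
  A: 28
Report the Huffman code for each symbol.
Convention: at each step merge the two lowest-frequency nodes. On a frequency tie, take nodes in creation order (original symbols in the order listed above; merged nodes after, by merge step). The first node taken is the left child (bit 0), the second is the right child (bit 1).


Huffman tree construction:
Step 1: Merge H(7) + D(8) = 15
Step 2: Merge B(10) + (H+D)(15) = 25
Step 3: Merge C(20) + (B+(H+D))(25) = 45
Step 4: Merge A(28) + (C+(B+(H+D)))(45) = 73
Read each symbol's code off the tree from the root (left child = 0, right child = 1).

Codes:
  H: 1110 (length 4)
  B: 110 (length 3)
  C: 10 (length 2)
  D: 1111 (length 4)
  A: 0 (length 1)
Average code length: 158/73 = 2.1644 bits/symbol


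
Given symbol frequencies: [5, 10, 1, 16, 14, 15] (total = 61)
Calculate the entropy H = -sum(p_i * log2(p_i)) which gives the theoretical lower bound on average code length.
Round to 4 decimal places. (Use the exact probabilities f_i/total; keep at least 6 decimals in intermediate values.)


Per-symbol terms -p_i * log2(p_i) with p_i = f_i/61:
  p = 5/61 = 0.081967: log2(p) = -3.608809, -p*log2(p) = 0.295804
  p = 10/61 = 0.163934: log2(p) = -2.608809, -p*log2(p) = 0.427674
  p = 1/61 = 0.016393: log2(p) = -5.930737, -p*log2(p) = 0.097225
  p = 16/61 = 0.262295: log2(p) = -1.930737, -p*log2(p) = 0.506423
  p = 14/61 = 0.229508: log2(p) = -2.123382, -p*log2(p) = 0.487334
  p = 15/61 = 0.245902: log2(p) = -2.023847, -p*log2(p) = 0.497667
H = 0.295804 + 0.427674 + 0.097225 + 0.506423 + 0.487334 + 0.497667 = 2.312127

H = 2.3121 bits/symbol


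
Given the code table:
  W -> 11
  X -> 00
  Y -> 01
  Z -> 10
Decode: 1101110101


Decoding:
11 -> W
01 -> Y
11 -> W
01 -> Y
01 -> Y


Result: WYWYY


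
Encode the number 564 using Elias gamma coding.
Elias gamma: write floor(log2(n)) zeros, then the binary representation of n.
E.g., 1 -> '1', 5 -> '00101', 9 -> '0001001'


num_bits = floor(log2(564)) + 1 = 10
leading_zeros = num_bits - 1 = 9
binary(564) = 1000110100

Elias gamma(564) = '000000000' + '1000110100' = 0000000001000110100 (19 bits)


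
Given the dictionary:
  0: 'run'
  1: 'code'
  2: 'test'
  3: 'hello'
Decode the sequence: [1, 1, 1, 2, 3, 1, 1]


Look up each index in the dictionary:
  1 -> 'code'
  1 -> 'code'
  1 -> 'code'
  2 -> 'test'
  3 -> 'hello'
  1 -> 'code'
  1 -> 'code'

Decoded: "code code code test hello code code"


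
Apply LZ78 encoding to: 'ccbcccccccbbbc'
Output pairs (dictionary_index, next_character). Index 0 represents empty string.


LZ78 encoding steps:
Dictionary: {0: ''}
Step 1: w='' (idx 0), next='c' -> output (0, 'c'), add 'c' as idx 1
Step 2: w='c' (idx 1), next='b' -> output (1, 'b'), add 'cb' as idx 2
Step 3: w='c' (idx 1), next='c' -> output (1, 'c'), add 'cc' as idx 3
Step 4: w='cc' (idx 3), next='c' -> output (3, 'c'), add 'ccc' as idx 4
Step 5: w='cc' (idx 3), next='b' -> output (3, 'b'), add 'ccb' as idx 5
Step 6: w='' (idx 0), next='b' -> output (0, 'b'), add 'b' as idx 6
Step 7: w='b' (idx 6), next='c' -> output (6, 'c'), add 'bc' as idx 7


Encoded: [(0, 'c'), (1, 'b'), (1, 'c'), (3, 'c'), (3, 'b'), (0, 'b'), (6, 'c')]


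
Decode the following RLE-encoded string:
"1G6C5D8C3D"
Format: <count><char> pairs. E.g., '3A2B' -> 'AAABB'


Expanding each <count><char> pair:
  1G -> 'G'
  6C -> 'CCCCCC'
  5D -> 'DDDDD'
  8C -> 'CCCCCCCC'
  3D -> 'DDD'

Decoded = GCCCCCCDDDDDCCCCCCCCDDD


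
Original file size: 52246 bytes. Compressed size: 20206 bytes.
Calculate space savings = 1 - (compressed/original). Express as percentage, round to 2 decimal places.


ratio = compressed/original = 20206/52246 = 0.386747
savings = 1 - ratio = 1 - 0.386747 = 0.613253
as a percentage: 0.613253 * 100 = 61.33%

Space savings = 1 - 20206/52246 = 61.33%


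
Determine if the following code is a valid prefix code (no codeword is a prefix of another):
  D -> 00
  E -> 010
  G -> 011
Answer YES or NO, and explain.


Checking each pair (does one codeword prefix another?):
  D='00' vs E='010': no prefix
  D='00' vs G='011': no prefix
  E='010' vs D='00': no prefix
  E='010' vs G='011': no prefix
  G='011' vs D='00': no prefix
  G='011' vs E='010': no prefix
No violation found over all pairs.

YES -- this is a valid prefix code. No codeword is a prefix of any other codeword.


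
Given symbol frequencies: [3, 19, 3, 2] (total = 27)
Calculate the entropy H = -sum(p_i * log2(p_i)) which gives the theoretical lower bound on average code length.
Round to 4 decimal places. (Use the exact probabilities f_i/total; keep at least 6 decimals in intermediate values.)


Per-symbol terms -p_i * log2(p_i) with p_i = f_i/27:
  p = 3/27 = 0.111111: log2(p) = -3.169925, -p*log2(p) = 0.352214
  p = 19/27 = 0.703704: log2(p) = -0.506960, -p*log2(p) = 0.356750
  p = 3/27 = 0.111111: log2(p) = -3.169925, -p*log2(p) = 0.352214
  p = 2/27 = 0.074074: log2(p) = -3.754888, -p*log2(p) = 0.278140
H = 0.352214 + 0.356750 + 0.352214 + 0.278140 = 1.339318

H = 1.3393 bits/symbol


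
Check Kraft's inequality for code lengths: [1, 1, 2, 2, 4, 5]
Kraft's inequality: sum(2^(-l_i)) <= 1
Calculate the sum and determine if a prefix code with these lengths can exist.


Sum = 2^(-1) + 2^(-1) + 2^(-2) + 2^(-2) + 2^(-4) + 2^(-5)
    = 0.5 + 0.5 + 0.25 + 0.25 + 0.0625 + 0.03125
    = 51/32 = 1.59375
Since 1.59375 > 1, Kraft's inequality is NOT satisfied.
A prefix code with these lengths CANNOT exist.

Kraft sum = 1.59375. Not satisfied.


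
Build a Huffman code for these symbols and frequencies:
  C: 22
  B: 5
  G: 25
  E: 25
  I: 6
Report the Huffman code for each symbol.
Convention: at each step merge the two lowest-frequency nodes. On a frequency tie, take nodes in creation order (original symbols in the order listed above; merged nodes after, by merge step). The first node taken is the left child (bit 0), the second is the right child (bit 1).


Huffman tree construction:
Step 1: Merge B(5) + I(6) = 11
Step 2: Merge (B+I)(11) + C(22) = 33
Step 3: Merge G(25) + E(25) = 50
Step 4: Merge ((B+I)+C)(33) + (G+E)(50) = 83
Read each symbol's code off the tree from the root (left child = 0, right child = 1).

Codes:
  C: 01 (length 2)
  B: 000 (length 3)
  G: 10 (length 2)
  E: 11 (length 2)
  I: 001 (length 3)
Average code length: 177/83 = 2.1325 bits/symbol


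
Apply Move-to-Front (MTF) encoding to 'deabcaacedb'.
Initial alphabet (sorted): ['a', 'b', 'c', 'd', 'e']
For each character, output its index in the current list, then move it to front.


MTF encoding:
'd': index 3 in ['a', 'b', 'c', 'd', 'e'] -> ['d', 'a', 'b', 'c', 'e']
'e': index 4 in ['d', 'a', 'b', 'c', 'e'] -> ['e', 'd', 'a', 'b', 'c']
'a': index 2 in ['e', 'd', 'a', 'b', 'c'] -> ['a', 'e', 'd', 'b', 'c']
'b': index 3 in ['a', 'e', 'd', 'b', 'c'] -> ['b', 'a', 'e', 'd', 'c']
'c': index 4 in ['b', 'a', 'e', 'd', 'c'] -> ['c', 'b', 'a', 'e', 'd']
'a': index 2 in ['c', 'b', 'a', 'e', 'd'] -> ['a', 'c', 'b', 'e', 'd']
'a': index 0 in ['a', 'c', 'b', 'e', 'd'] -> ['a', 'c', 'b', 'e', 'd']
'c': index 1 in ['a', 'c', 'b', 'e', 'd'] -> ['c', 'a', 'b', 'e', 'd']
'e': index 3 in ['c', 'a', 'b', 'e', 'd'] -> ['e', 'c', 'a', 'b', 'd']
'd': index 4 in ['e', 'c', 'a', 'b', 'd'] -> ['d', 'e', 'c', 'a', 'b']
'b': index 4 in ['d', 'e', 'c', 'a', 'b'] -> ['b', 'd', 'e', 'c', 'a']


Output: [3, 4, 2, 3, 4, 2, 0, 1, 3, 4, 4]


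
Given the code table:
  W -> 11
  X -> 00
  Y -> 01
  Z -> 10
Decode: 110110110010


Decoding:
11 -> W
01 -> Y
10 -> Z
11 -> W
00 -> X
10 -> Z


Result: WYZWXZ


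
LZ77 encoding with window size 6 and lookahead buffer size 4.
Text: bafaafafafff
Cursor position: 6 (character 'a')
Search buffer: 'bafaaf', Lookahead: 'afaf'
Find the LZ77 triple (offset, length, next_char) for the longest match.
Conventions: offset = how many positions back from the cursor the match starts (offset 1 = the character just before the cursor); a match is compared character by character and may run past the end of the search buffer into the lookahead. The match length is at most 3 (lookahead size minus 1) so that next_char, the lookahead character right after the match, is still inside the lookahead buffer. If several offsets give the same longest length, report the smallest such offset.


Try each offset into the search buffer:
  offset=1 (pos 5, char 'f'): match length 0
  offset=2 (pos 4, char 'a'): match length 3
  offset=3 (pos 3, char 'a'): match length 1
  offset=4 (pos 2, char 'f'): match length 0
  offset=5 (pos 1, char 'a'): match length 3
  offset=6 (pos 0, char 'b'): match length 0
Longest match has length 3, found at offsets 2, 5; take the smallest, offset 2.
next_char = character at position 6 + 3 = 9 -> 'f'

Best match: offset=2, length=3 (matching 'afa' starting at position 4)
LZ77 triple: (2, 3, 'f')


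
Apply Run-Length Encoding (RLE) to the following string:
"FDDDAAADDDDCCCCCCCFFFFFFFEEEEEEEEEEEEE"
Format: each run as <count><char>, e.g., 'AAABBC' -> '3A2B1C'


Scanning runs left to right:
  i=0: run of 'F' x 1 -> '1F'
  i=1: run of 'D' x 3 -> '3D'
  i=4: run of 'A' x 3 -> '3A'
  i=7: run of 'D' x 4 -> '4D'
  i=11: run of 'C' x 7 -> '7C'
  i=18: run of 'F' x 7 -> '7F'
  i=25: run of 'E' x 13 -> '13E'

RLE = 1F3D3A4D7C7F13E


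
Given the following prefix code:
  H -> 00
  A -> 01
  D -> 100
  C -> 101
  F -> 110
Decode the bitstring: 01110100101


Decoding step by step:
Bits 01 -> A
Bits 110 -> F
Bits 100 -> D
Bits 101 -> C


Decoded message: AFDC


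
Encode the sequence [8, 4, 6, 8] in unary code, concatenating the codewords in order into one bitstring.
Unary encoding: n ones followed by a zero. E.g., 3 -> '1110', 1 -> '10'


Encode each number as n ones followed by a terminating 0:
  8 -> 111111110 (9 bits)
  4 -> 11110 (5 bits)
  6 -> 1111110 (7 bits)
  8 -> 111111110 (9 bits)
Total length = 9 + 5 + 7 + 9 = 30 bits.

Unary([8, 4, 6, 8]) = 111111110111101111110111111110 (30 bits)


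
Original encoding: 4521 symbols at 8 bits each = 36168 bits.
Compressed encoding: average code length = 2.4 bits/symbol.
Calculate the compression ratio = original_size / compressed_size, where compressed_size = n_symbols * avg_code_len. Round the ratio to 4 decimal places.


original_size = n_symbols * orig_bits = 4521 * 8 = 36168 bits
compressed_size = n_symbols * avg_code_len = 4521 * 2.4 = 10850.4 bits
ratio = original_size / compressed_size = 36168 / 10850.4 = 3.3333

Compression ratio = 3.3333


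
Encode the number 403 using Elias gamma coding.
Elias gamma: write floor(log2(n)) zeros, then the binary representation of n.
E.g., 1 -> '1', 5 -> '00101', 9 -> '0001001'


num_bits = floor(log2(403)) + 1 = 9
leading_zeros = num_bits - 1 = 8
binary(403) = 110010011

Elias gamma(403) = '00000000' + '110010011' = 00000000110010011 (17 bits)


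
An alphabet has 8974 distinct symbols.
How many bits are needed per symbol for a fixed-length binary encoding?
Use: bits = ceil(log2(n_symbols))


log2(8974) = 13.1315
Bracket: 2^13 = 8192 < 8974 <= 2^14 = 16384
So ceil(log2(8974)) = 14

bits = ceil(log2(8974)) = ceil(13.1315) = 14 bits


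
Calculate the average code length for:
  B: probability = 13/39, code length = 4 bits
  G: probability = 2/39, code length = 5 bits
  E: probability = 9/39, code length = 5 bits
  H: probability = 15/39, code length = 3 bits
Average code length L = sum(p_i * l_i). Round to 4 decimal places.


Weighted contributions p_i * l_i:
  B: (13/39) * 4 = 52/39
  G: (2/39) * 5 = 10/39
  E: (9/39) * 5 = 45/39
  H: (15/39) * 3 = 45/39
Sum = (52 + 10 + 45 + 45)/39 = 152/39

L = 152/39 = 3.8974 bits/symbol


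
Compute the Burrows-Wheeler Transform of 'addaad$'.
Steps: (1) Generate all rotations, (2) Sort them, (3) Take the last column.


Rotations (sorted):
  0: $addaad -> last char: d
  1: aad$add -> last char: d
  2: ad$adda -> last char: a
  3: addaad$ -> last char: $
  4: d$addaa -> last char: a
  5: daad$ad -> last char: d
  6: ddaad$a -> last char: a


BWT = dda$ada


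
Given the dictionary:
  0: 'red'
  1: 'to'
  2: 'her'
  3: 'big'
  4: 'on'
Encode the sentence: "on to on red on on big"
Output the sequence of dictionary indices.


Look up each word in the dictionary:
  'on' -> 4
  'to' -> 1
  'on' -> 4
  'red' -> 0
  'on' -> 4
  'on' -> 4
  'big' -> 3

Encoded: [4, 1, 4, 0, 4, 4, 3]


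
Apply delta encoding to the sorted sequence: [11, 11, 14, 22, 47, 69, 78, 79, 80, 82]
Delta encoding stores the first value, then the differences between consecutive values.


First value: 11
Deltas:
  11 - 11 = 0
  14 - 11 = 3
  22 - 14 = 8
  47 - 22 = 25
  69 - 47 = 22
  78 - 69 = 9
  79 - 78 = 1
  80 - 79 = 1
  82 - 80 = 2


Delta encoded: [11, 0, 3, 8, 25, 22, 9, 1, 1, 2]


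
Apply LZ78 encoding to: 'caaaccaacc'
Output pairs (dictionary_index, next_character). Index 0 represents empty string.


LZ78 encoding steps:
Dictionary: {0: ''}
Step 1: w='' (idx 0), next='c' -> output (0, 'c'), add 'c' as idx 1
Step 2: w='' (idx 0), next='a' -> output (0, 'a'), add 'a' as idx 2
Step 3: w='a' (idx 2), next='a' -> output (2, 'a'), add 'aa' as idx 3
Step 4: w='c' (idx 1), next='c' -> output (1, 'c'), add 'cc' as idx 4
Step 5: w='aa' (idx 3), next='c' -> output (3, 'c'), add 'aac' as idx 5
Step 6: w='c' (idx 1), end of input -> output (1, '')


Encoded: [(0, 'c'), (0, 'a'), (2, 'a'), (1, 'c'), (3, 'c'), (1, '')]


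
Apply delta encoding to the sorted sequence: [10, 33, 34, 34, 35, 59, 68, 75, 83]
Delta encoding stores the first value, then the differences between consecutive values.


First value: 10
Deltas:
  33 - 10 = 23
  34 - 33 = 1
  34 - 34 = 0
  35 - 34 = 1
  59 - 35 = 24
  68 - 59 = 9
  75 - 68 = 7
  83 - 75 = 8


Delta encoded: [10, 23, 1, 0, 1, 24, 9, 7, 8]


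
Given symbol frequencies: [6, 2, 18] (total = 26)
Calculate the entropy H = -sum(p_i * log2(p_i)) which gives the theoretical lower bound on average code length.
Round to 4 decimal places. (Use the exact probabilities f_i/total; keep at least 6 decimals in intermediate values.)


Per-symbol terms -p_i * log2(p_i) with p_i = f_i/26:
  p = 6/26 = 0.230769: log2(p) = -2.115477, -p*log2(p) = 0.488187
  p = 2/26 = 0.076923: log2(p) = -3.700440, -p*log2(p) = 0.284649
  p = 18/26 = 0.692308: log2(p) = -0.530515, -p*log2(p) = 0.367279
H = 0.488187 + 0.284649 + 0.367279 = 1.140115

H = 1.1401 bits/symbol


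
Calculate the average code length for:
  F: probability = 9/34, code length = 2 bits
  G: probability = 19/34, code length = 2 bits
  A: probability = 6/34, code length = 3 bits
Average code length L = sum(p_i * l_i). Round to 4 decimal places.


Weighted contributions p_i * l_i:
  F: (9/34) * 2 = 18/34
  G: (19/34) * 2 = 38/34
  A: (6/34) * 3 = 18/34
Sum = (18 + 38 + 18)/34 = 74/34

L = 74/34 = 2.1765 bits/symbol


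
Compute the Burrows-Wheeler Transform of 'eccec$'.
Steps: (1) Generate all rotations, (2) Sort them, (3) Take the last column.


Rotations (sorted):
  0: $eccec -> last char: c
  1: c$ecce -> last char: e
  2: ccec$e -> last char: e
  3: cec$ec -> last char: c
  4: ec$ecc -> last char: c
  5: eccec$ -> last char: $


BWT = ceecc$


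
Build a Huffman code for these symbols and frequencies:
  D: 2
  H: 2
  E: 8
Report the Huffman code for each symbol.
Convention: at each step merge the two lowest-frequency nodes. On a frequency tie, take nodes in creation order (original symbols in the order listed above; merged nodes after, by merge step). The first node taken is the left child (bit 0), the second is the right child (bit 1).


Huffman tree construction:
Step 1: Merge D(2) + H(2) = 4
Step 2: Merge (D+H)(4) + E(8) = 12
Read each symbol's code off the tree from the root (left child = 0, right child = 1).

Codes:
  D: 00 (length 2)
  H: 01 (length 2)
  E: 1 (length 1)
Average code length: 16/12 = 1.3333 bits/symbol


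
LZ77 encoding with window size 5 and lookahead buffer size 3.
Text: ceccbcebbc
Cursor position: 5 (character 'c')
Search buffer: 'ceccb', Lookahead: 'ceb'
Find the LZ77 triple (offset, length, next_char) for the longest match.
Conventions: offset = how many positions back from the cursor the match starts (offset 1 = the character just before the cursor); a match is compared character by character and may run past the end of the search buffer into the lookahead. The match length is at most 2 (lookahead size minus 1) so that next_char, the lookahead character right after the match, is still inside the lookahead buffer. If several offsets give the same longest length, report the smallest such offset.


Try each offset into the search buffer:
  offset=1 (pos 4, char 'b'): match length 0
  offset=2 (pos 3, char 'c'): match length 1
  offset=3 (pos 2, char 'c'): match length 1
  offset=4 (pos 1, char 'e'): match length 0
  offset=5 (pos 0, char 'c'): match length 2
Longest match has length 2 at offset 5.
next_char = character at position 5 + 2 = 7 -> 'b'

Best match: offset=5, length=2 (matching 'ce' starting at position 0)
LZ77 triple: (5, 2, 'b')


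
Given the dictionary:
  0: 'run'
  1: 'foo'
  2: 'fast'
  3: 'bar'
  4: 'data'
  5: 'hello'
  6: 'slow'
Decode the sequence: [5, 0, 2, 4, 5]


Look up each index in the dictionary:
  5 -> 'hello'
  0 -> 'run'
  2 -> 'fast'
  4 -> 'data'
  5 -> 'hello'

Decoded: "hello run fast data hello"


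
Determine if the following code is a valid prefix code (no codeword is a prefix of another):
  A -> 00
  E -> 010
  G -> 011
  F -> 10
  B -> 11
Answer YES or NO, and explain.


Checking each pair (does one codeword prefix another?):
  A='00' vs E='010': no prefix
  A='00' vs G='011': no prefix
  A='00' vs F='10': no prefix
  A='00' vs B='11': no prefix
  E='010' vs A='00': no prefix
  E='010' vs G='011': no prefix
  E='010' vs F='10': no prefix
  E='010' vs B='11': no prefix
  G='011' vs A='00': no prefix
  G='011' vs E='010': no prefix
  G='011' vs F='10': no prefix
  G='011' vs B='11': no prefix
  F='10' vs A='00': no prefix
  F='10' vs E='010': no prefix
  F='10' vs G='011': no prefix
  F='10' vs B='11': no prefix
  B='11' vs A='00': no prefix
  B='11' vs E='010': no prefix
  B='11' vs G='011': no prefix
  B='11' vs F='10': no prefix
No violation found over all pairs.

YES -- this is a valid prefix code. No codeword is a prefix of any other codeword.


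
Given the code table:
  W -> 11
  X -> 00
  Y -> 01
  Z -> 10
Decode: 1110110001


Decoding:
11 -> W
10 -> Z
11 -> W
00 -> X
01 -> Y


Result: WZWXY


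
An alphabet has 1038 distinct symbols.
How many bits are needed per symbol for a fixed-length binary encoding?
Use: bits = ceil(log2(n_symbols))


log2(1038) = 10.0196
Bracket: 2^10 = 1024 < 1038 <= 2^11 = 2048
So ceil(log2(1038)) = 11

bits = ceil(log2(1038)) = ceil(10.0196) = 11 bits


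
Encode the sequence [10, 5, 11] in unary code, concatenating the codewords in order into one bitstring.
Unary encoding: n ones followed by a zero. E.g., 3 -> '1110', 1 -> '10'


Encode each number as n ones followed by a terminating 0:
  10 -> 11111111110 (11 bits)
  5 -> 111110 (6 bits)
  11 -> 111111111110 (12 bits)
Total length = 11 + 6 + 12 = 29 bits.

Unary([10, 5, 11]) = 11111111110111110111111111110 (29 bits)


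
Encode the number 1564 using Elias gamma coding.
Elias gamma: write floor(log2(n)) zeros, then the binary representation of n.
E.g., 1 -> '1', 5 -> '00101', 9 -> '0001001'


num_bits = floor(log2(1564)) + 1 = 11
leading_zeros = num_bits - 1 = 10
binary(1564) = 11000011100

Elias gamma(1564) = '0000000000' + '11000011100' = 000000000011000011100 (21 bits)


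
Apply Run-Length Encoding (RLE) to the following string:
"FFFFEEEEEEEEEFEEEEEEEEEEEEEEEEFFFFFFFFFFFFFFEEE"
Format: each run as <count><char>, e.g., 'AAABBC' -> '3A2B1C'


Scanning runs left to right:
  i=0: run of 'F' x 4 -> '4F'
  i=4: run of 'E' x 9 -> '9E'
  i=13: run of 'F' x 1 -> '1F'
  i=14: run of 'E' x 16 -> '16E'
  i=30: run of 'F' x 14 -> '14F'
  i=44: run of 'E' x 3 -> '3E'

RLE = 4F9E1F16E14F3E


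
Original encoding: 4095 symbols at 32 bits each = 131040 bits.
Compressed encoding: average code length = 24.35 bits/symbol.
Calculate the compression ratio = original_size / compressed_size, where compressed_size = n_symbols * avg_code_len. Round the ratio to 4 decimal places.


original_size = n_symbols * orig_bits = 4095 * 32 = 131040 bits
compressed_size = n_symbols * avg_code_len = 4095 * 24.35 = 99713.25 bits
ratio = original_size / compressed_size = 131040 / 99713.25 = 1.3142

Compression ratio = 1.3142


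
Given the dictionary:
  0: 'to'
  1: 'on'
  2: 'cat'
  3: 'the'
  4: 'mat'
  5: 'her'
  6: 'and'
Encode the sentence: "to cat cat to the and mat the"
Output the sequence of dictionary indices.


Look up each word in the dictionary:
  'to' -> 0
  'cat' -> 2
  'cat' -> 2
  'to' -> 0
  'the' -> 3
  'and' -> 6
  'mat' -> 4
  'the' -> 3

Encoded: [0, 2, 2, 0, 3, 6, 4, 3]


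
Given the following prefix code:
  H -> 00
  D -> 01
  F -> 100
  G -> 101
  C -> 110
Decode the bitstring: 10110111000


Decoding step by step:
Bits 101 -> G
Bits 101 -> G
Bits 110 -> C
Bits 00 -> H


Decoded message: GGCH


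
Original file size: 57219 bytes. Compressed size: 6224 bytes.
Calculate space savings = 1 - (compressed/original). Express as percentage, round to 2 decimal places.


ratio = compressed/original = 6224/57219 = 0.108775
savings = 1 - ratio = 1 - 0.108775 = 0.891225
as a percentage: 0.891225 * 100 = 89.12%

Space savings = 1 - 6224/57219 = 89.12%


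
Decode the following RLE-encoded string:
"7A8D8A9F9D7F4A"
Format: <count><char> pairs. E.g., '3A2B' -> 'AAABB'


Expanding each <count><char> pair:
  7A -> 'AAAAAAA'
  8D -> 'DDDDDDDD'
  8A -> 'AAAAAAAA'
  9F -> 'FFFFFFFFF'
  9D -> 'DDDDDDDDD'
  7F -> 'FFFFFFF'
  4A -> 'AAAA'

Decoded = AAAAAAADDDDDDDDAAAAAAAAFFFFFFFFFDDDDDDDDDFFFFFFFAAAA


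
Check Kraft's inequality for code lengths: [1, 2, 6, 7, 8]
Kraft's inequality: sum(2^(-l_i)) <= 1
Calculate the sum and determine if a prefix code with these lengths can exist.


Sum = 2^(-1) + 2^(-2) + 2^(-6) + 2^(-7) + 2^(-8)
    = 0.5 + 0.25 + 0.015625 + 0.0078125 + 0.00390625
    = 199/256 = 0.77734375
Since 0.77734375 <= 1, Kraft's inequality IS satisfied.
A prefix code with these lengths CAN exist.

Kraft sum = 0.77734375. Satisfied.


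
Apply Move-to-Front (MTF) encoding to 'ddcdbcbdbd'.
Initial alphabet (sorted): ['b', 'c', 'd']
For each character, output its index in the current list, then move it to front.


MTF encoding:
'd': index 2 in ['b', 'c', 'd'] -> ['d', 'b', 'c']
'd': index 0 in ['d', 'b', 'c'] -> ['d', 'b', 'c']
'c': index 2 in ['d', 'b', 'c'] -> ['c', 'd', 'b']
'd': index 1 in ['c', 'd', 'b'] -> ['d', 'c', 'b']
'b': index 2 in ['d', 'c', 'b'] -> ['b', 'd', 'c']
'c': index 2 in ['b', 'd', 'c'] -> ['c', 'b', 'd']
'b': index 1 in ['c', 'b', 'd'] -> ['b', 'c', 'd']
'd': index 2 in ['b', 'c', 'd'] -> ['d', 'b', 'c']
'b': index 1 in ['d', 'b', 'c'] -> ['b', 'd', 'c']
'd': index 1 in ['b', 'd', 'c'] -> ['d', 'b', 'c']


Output: [2, 0, 2, 1, 2, 2, 1, 2, 1, 1]


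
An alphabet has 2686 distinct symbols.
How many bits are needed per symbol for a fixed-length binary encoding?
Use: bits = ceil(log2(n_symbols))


log2(2686) = 11.3912
Bracket: 2^11 = 2048 < 2686 <= 2^12 = 4096
So ceil(log2(2686)) = 12

bits = ceil(log2(2686)) = ceil(11.3912) = 12 bits


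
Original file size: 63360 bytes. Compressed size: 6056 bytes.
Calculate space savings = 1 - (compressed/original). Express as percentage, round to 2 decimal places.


ratio = compressed/original = 6056/63360 = 0.095581
savings = 1 - ratio = 1 - 0.095581 = 0.904419
as a percentage: 0.904419 * 100 = 90.44%

Space savings = 1 - 6056/63360 = 90.44%


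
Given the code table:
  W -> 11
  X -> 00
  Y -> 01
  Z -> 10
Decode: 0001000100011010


Decoding:
00 -> X
01 -> Y
00 -> X
01 -> Y
00 -> X
01 -> Y
10 -> Z
10 -> Z


Result: XYXYXYZZ


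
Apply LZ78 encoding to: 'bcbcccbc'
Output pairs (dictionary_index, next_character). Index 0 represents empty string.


LZ78 encoding steps:
Dictionary: {0: ''}
Step 1: w='' (idx 0), next='b' -> output (0, 'b'), add 'b' as idx 1
Step 2: w='' (idx 0), next='c' -> output (0, 'c'), add 'c' as idx 2
Step 3: w='b' (idx 1), next='c' -> output (1, 'c'), add 'bc' as idx 3
Step 4: w='c' (idx 2), next='c' -> output (2, 'c'), add 'cc' as idx 4
Step 5: w='bc' (idx 3), end of input -> output (3, '')


Encoded: [(0, 'b'), (0, 'c'), (1, 'c'), (2, 'c'), (3, '')]


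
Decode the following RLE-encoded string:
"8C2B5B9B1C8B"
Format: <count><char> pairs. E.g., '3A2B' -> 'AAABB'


Expanding each <count><char> pair:
  8C -> 'CCCCCCCC'
  2B -> 'BB'
  5B -> 'BBBBB'
  9B -> 'BBBBBBBBB'
  1C -> 'C'
  8B -> 'BBBBBBBB'

Decoded = CCCCCCCCBBBBBBBBBBBBBBBBCBBBBBBBB


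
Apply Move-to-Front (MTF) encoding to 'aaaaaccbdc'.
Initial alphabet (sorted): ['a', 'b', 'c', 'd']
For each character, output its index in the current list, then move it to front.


MTF encoding:
'a': index 0 in ['a', 'b', 'c', 'd'] -> ['a', 'b', 'c', 'd']
'a': index 0 in ['a', 'b', 'c', 'd'] -> ['a', 'b', 'c', 'd']
'a': index 0 in ['a', 'b', 'c', 'd'] -> ['a', 'b', 'c', 'd']
'a': index 0 in ['a', 'b', 'c', 'd'] -> ['a', 'b', 'c', 'd']
'a': index 0 in ['a', 'b', 'c', 'd'] -> ['a', 'b', 'c', 'd']
'c': index 2 in ['a', 'b', 'c', 'd'] -> ['c', 'a', 'b', 'd']
'c': index 0 in ['c', 'a', 'b', 'd'] -> ['c', 'a', 'b', 'd']
'b': index 2 in ['c', 'a', 'b', 'd'] -> ['b', 'c', 'a', 'd']
'd': index 3 in ['b', 'c', 'a', 'd'] -> ['d', 'b', 'c', 'a']
'c': index 2 in ['d', 'b', 'c', 'a'] -> ['c', 'd', 'b', 'a']


Output: [0, 0, 0, 0, 0, 2, 0, 2, 3, 2]


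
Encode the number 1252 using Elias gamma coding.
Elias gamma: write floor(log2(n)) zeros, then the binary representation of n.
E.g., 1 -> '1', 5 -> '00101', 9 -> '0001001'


num_bits = floor(log2(1252)) + 1 = 11
leading_zeros = num_bits - 1 = 10
binary(1252) = 10011100100

Elias gamma(1252) = '0000000000' + '10011100100' = 000000000010011100100 (21 bits)


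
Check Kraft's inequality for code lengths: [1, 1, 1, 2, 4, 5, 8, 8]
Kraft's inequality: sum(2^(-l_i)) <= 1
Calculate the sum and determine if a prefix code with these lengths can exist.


Sum = 2^(-1) + 2^(-1) + 2^(-1) + 2^(-2) + 2^(-4) + 2^(-5) + 2^(-8) + 2^(-8)
    = 0.5 + 0.5 + 0.5 + 0.25 + 0.0625 + 0.03125 + 0.00390625 + 0.00390625
    = 474/256 = 1.8515625
Since 1.8515625 > 1, Kraft's inequality is NOT satisfied.
A prefix code with these lengths CANNOT exist.

Kraft sum = 1.8515625. Not satisfied.


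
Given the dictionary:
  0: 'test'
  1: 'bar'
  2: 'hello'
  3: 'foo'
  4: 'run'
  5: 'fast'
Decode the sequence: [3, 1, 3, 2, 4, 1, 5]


Look up each index in the dictionary:
  3 -> 'foo'
  1 -> 'bar'
  3 -> 'foo'
  2 -> 'hello'
  4 -> 'run'
  1 -> 'bar'
  5 -> 'fast'

Decoded: "foo bar foo hello run bar fast"


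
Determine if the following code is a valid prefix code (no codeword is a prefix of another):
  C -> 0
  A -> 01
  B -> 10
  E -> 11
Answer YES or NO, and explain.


Checking each pair (does one codeword prefix another?):
  C='0' vs A='01': prefix -- VIOLATION

NO -- this is NOT a valid prefix code. C (0) is a prefix of A (01).


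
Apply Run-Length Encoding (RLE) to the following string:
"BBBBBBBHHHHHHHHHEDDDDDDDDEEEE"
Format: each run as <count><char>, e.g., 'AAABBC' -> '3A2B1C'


Scanning runs left to right:
  i=0: run of 'B' x 7 -> '7B'
  i=7: run of 'H' x 9 -> '9H'
  i=16: run of 'E' x 1 -> '1E'
  i=17: run of 'D' x 8 -> '8D'
  i=25: run of 'E' x 4 -> '4E'

RLE = 7B9H1E8D4E


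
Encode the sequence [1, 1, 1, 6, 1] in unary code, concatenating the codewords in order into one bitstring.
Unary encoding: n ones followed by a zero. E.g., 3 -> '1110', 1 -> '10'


Encode each number as n ones followed by a terminating 0:
  1 -> 10 (2 bits)
  1 -> 10 (2 bits)
  1 -> 10 (2 bits)
  6 -> 1111110 (7 bits)
  1 -> 10 (2 bits)
Total length = 2 + 2 + 2 + 7 + 2 = 15 bits.

Unary([1, 1, 1, 6, 1]) = 101010111111010 (15 bits)


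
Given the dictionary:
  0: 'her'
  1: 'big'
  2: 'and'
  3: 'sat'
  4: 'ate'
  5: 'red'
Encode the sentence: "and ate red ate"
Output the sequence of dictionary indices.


Look up each word in the dictionary:
  'and' -> 2
  'ate' -> 4
  'red' -> 5
  'ate' -> 4

Encoded: [2, 4, 5, 4]


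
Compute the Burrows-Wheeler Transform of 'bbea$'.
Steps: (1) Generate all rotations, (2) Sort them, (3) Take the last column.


Rotations (sorted):
  0: $bbea -> last char: a
  1: a$bbe -> last char: e
  2: bbea$ -> last char: $
  3: bea$b -> last char: b
  4: ea$bb -> last char: b


BWT = ae$bb


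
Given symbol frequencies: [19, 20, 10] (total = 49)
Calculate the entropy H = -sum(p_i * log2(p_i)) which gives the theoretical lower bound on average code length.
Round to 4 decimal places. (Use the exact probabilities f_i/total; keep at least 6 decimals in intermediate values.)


Per-symbol terms -p_i * log2(p_i) with p_i = f_i/49:
  p = 19/49 = 0.387755: log2(p) = -1.366782, -p*log2(p) = 0.529977
  p = 20/49 = 0.408163: log2(p) = -1.292782, -p*log2(p) = 0.527666
  p = 10/49 = 0.204082: log2(p) = -2.292782, -p*log2(p) = 0.467915
H = 0.529977 + 0.527666 + 0.467915 = 1.525558

H = 1.5256 bits/symbol


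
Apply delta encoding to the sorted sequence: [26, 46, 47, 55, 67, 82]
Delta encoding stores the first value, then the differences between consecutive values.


First value: 26
Deltas:
  46 - 26 = 20
  47 - 46 = 1
  55 - 47 = 8
  67 - 55 = 12
  82 - 67 = 15


Delta encoded: [26, 20, 1, 8, 12, 15]


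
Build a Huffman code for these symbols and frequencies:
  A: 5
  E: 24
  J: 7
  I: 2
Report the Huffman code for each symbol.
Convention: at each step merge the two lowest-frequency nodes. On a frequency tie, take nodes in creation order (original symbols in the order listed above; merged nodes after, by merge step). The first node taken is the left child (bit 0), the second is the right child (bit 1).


Huffman tree construction:
Step 1: Merge I(2) + A(5) = 7
Step 2: Merge J(7) + (I+A)(7) = 14
Step 3: Merge (J+(I+A))(14) + E(24) = 38
Read each symbol's code off the tree from the root (left child = 0, right child = 1).

Codes:
  A: 011 (length 3)
  E: 1 (length 1)
  J: 00 (length 2)
  I: 010 (length 3)
Average code length: 59/38 = 1.5526 bits/symbol


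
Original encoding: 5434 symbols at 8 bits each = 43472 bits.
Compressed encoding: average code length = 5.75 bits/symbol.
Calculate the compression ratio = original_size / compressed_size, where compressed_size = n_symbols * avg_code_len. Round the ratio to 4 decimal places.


original_size = n_symbols * orig_bits = 5434 * 8 = 43472 bits
compressed_size = n_symbols * avg_code_len = 5434 * 5.75 = 31245.5 bits
ratio = original_size / compressed_size = 43472 / 31245.5 = 1.3913

Compression ratio = 1.3913


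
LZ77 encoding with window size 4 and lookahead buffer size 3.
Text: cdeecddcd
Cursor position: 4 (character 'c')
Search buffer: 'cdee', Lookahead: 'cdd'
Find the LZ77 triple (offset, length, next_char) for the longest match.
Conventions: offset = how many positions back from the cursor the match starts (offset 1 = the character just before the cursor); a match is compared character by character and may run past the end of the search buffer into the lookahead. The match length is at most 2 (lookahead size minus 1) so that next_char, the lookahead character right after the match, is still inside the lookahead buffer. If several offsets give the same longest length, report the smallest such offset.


Try each offset into the search buffer:
  offset=1 (pos 3, char 'e'): match length 0
  offset=2 (pos 2, char 'e'): match length 0
  offset=3 (pos 1, char 'd'): match length 0
  offset=4 (pos 0, char 'c'): match length 2
Longest match has length 2 at offset 4.
next_char = character at position 4 + 2 = 6 -> 'd'

Best match: offset=4, length=2 (matching 'cd' starting at position 0)
LZ77 triple: (4, 2, 'd')


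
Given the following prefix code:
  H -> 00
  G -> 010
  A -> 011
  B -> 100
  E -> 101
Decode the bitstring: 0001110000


Decoding step by step:
Bits 00 -> H
Bits 011 -> A
Bits 100 -> B
Bits 00 -> H


Decoded message: HABH


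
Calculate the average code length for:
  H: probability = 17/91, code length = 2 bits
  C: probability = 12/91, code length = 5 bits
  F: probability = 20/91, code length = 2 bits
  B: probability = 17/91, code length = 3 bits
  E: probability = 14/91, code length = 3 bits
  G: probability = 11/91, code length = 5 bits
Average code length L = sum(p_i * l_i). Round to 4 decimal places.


Weighted contributions p_i * l_i:
  H: (17/91) * 2 = 34/91
  C: (12/91) * 5 = 60/91
  F: (20/91) * 2 = 40/91
  B: (17/91) * 3 = 51/91
  E: (14/91) * 3 = 42/91
  G: (11/91) * 5 = 55/91
Sum = (34 + 60 + 40 + 51 + 42 + 55)/91 = 282/91

L = 282/91 = 3.0989 bits/symbol


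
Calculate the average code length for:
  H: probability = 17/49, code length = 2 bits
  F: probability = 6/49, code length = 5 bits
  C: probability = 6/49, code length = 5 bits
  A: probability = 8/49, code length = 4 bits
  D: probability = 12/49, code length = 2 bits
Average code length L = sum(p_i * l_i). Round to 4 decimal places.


Weighted contributions p_i * l_i:
  H: (17/49) * 2 = 34/49
  F: (6/49) * 5 = 30/49
  C: (6/49) * 5 = 30/49
  A: (8/49) * 4 = 32/49
  D: (12/49) * 2 = 24/49
Sum = (34 + 30 + 30 + 32 + 24)/49 = 150/49

L = 150/49 = 3.0612 bits/symbol


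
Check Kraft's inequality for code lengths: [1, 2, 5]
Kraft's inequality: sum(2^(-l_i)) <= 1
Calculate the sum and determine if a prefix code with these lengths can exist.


Sum = 2^(-1) + 2^(-2) + 2^(-5)
    = 0.5 + 0.25 + 0.03125
    = 25/32 = 0.78125
Since 0.78125 <= 1, Kraft's inequality IS satisfied.
A prefix code with these lengths CAN exist.

Kraft sum = 0.78125. Satisfied.


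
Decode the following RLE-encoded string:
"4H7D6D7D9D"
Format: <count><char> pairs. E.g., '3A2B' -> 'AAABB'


Expanding each <count><char> pair:
  4H -> 'HHHH'
  7D -> 'DDDDDDD'
  6D -> 'DDDDDD'
  7D -> 'DDDDDDD'
  9D -> 'DDDDDDDDD'

Decoded = HHHHDDDDDDDDDDDDDDDDDDDDDDDDDDDDD


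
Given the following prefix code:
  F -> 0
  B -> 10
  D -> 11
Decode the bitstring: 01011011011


Decoding step by step:
Bits 0 -> F
Bits 10 -> B
Bits 11 -> D
Bits 0 -> F
Bits 11 -> D
Bits 0 -> F
Bits 11 -> D


Decoded message: FBDFDFD


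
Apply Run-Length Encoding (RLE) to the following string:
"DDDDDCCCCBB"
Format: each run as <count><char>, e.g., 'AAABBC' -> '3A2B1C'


Scanning runs left to right:
  i=0: run of 'D' x 5 -> '5D'
  i=5: run of 'C' x 4 -> '4C'
  i=9: run of 'B' x 2 -> '2B'

RLE = 5D4C2B


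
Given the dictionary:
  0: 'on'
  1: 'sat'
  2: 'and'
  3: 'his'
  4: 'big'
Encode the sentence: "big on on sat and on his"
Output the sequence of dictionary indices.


Look up each word in the dictionary:
  'big' -> 4
  'on' -> 0
  'on' -> 0
  'sat' -> 1
  'and' -> 2
  'on' -> 0
  'his' -> 3

Encoded: [4, 0, 0, 1, 2, 0, 3]


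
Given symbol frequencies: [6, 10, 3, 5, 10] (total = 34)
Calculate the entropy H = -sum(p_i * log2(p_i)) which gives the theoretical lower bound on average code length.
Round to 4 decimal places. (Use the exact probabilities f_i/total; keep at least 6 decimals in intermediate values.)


Per-symbol terms -p_i * log2(p_i) with p_i = f_i/34:
  p = 6/34 = 0.176471: log2(p) = -2.502500, -p*log2(p) = 0.441618
  p = 10/34 = 0.294118: log2(p) = -1.765535, -p*log2(p) = 0.519275
  p = 3/34 = 0.088235: log2(p) = -3.502500, -p*log2(p) = 0.309044
  p = 5/34 = 0.147059: log2(p) = -2.765535, -p*log2(p) = 0.406696
  p = 10/34 = 0.294118: log2(p) = -1.765535, -p*log2(p) = 0.519275
H = 0.441618 + 0.519275 + 0.309044 + 0.406696 + 0.519275 = 2.195908

H = 2.1959 bits/symbol


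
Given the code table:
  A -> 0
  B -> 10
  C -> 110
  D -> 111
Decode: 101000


Decoding:
10 -> B
10 -> B
0 -> A
0 -> A


Result: BBAA


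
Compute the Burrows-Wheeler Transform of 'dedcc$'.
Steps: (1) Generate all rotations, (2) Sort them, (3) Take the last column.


Rotations (sorted):
  0: $dedcc -> last char: c
  1: c$dedc -> last char: c
  2: cc$ded -> last char: d
  3: dcc$de -> last char: e
  4: dedcc$ -> last char: $
  5: edcc$d -> last char: d


BWT = ccde$d


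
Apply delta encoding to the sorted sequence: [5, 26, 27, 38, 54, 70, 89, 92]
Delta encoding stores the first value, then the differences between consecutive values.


First value: 5
Deltas:
  26 - 5 = 21
  27 - 26 = 1
  38 - 27 = 11
  54 - 38 = 16
  70 - 54 = 16
  89 - 70 = 19
  92 - 89 = 3


Delta encoded: [5, 21, 1, 11, 16, 16, 19, 3]
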